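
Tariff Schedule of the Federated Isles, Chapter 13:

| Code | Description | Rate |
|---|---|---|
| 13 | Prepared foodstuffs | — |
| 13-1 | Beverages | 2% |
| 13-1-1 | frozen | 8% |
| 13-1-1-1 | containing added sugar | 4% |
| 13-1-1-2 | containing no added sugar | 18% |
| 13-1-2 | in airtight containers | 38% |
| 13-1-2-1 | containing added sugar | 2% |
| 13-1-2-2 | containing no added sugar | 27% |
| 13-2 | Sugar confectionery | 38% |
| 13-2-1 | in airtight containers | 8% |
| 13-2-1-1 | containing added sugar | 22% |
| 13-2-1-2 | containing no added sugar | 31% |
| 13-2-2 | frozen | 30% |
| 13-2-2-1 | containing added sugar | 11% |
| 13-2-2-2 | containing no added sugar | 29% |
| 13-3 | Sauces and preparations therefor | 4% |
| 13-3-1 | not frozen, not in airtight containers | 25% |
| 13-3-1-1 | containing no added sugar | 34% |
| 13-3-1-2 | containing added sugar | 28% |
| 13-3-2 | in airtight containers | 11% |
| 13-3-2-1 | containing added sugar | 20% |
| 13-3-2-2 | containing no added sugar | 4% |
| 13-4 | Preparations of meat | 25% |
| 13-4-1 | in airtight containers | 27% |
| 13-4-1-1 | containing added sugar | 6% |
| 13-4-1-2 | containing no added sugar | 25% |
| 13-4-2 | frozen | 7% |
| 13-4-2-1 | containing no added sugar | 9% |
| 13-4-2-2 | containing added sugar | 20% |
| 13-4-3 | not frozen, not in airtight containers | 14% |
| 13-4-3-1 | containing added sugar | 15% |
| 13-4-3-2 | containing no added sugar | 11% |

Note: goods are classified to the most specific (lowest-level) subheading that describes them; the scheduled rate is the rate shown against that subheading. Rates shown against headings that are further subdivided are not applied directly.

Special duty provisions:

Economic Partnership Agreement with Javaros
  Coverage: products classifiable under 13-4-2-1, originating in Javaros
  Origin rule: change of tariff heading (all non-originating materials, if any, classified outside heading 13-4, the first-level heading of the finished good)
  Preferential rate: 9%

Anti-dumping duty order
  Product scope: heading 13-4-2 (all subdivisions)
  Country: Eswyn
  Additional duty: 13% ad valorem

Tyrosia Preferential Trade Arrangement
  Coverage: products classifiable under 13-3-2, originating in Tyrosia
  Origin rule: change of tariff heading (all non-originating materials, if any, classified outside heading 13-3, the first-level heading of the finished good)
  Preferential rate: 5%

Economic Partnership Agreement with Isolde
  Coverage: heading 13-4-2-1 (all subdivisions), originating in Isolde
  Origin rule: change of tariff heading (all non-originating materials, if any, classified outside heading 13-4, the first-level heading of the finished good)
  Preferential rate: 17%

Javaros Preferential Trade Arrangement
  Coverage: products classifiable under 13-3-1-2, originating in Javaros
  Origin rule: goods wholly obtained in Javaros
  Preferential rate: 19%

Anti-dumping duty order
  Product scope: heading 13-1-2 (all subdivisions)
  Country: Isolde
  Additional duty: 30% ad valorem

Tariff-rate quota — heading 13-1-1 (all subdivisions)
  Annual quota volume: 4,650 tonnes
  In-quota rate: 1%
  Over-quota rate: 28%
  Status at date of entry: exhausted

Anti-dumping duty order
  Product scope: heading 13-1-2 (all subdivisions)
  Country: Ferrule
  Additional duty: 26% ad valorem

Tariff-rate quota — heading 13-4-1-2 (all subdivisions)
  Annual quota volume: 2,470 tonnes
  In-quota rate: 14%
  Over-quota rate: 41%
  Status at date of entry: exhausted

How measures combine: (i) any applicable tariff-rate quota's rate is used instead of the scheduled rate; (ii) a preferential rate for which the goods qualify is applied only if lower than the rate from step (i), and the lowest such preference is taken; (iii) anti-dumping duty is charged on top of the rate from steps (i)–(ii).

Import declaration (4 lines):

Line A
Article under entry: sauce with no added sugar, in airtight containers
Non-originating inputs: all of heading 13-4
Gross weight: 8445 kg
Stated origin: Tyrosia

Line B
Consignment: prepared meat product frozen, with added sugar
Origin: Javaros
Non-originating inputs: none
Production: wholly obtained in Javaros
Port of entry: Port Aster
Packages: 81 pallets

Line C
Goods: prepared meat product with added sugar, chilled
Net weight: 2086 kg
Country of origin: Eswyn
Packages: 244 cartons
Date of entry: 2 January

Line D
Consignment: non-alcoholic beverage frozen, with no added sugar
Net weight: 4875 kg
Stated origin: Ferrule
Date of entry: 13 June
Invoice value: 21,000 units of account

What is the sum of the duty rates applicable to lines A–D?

67%

Line A: sauce → 13-3; in airtight containers → 13-3-2; with no added sugar → 13-3-2-2. Scheduled 4%. Tyrosia agreement on 13-3-2: CTH met → 5% available; preference 5% not lower than 4% → no reduction. → 4%.
Line B: prepared meat product → 13-4; frozen → 13-4-2; with added sugar → 13-4-2-2. Scheduled 20%. Javaros agreement on 13-4-2-1: 13-4-2-2 not covered; Javaros agreement on 13-3-1-2: 13-4-2-2 not covered. → 20%.
Line C: prepared meat product → 13-4; chilled → 13-4-3; with added sugar → 13-4-3-1. Scheduled 15%. No special measure applies. → 15%.
Line D: non-alcoholic beverage → 13-1; frozen → 13-1-1; with no added sugar → 13-1-1-2. Scheduled 18%. quota on 13-1-1 exhausted → over-quota 28%. → 28%.
Sum: 4% + 20% + 15% + 28% = 67%.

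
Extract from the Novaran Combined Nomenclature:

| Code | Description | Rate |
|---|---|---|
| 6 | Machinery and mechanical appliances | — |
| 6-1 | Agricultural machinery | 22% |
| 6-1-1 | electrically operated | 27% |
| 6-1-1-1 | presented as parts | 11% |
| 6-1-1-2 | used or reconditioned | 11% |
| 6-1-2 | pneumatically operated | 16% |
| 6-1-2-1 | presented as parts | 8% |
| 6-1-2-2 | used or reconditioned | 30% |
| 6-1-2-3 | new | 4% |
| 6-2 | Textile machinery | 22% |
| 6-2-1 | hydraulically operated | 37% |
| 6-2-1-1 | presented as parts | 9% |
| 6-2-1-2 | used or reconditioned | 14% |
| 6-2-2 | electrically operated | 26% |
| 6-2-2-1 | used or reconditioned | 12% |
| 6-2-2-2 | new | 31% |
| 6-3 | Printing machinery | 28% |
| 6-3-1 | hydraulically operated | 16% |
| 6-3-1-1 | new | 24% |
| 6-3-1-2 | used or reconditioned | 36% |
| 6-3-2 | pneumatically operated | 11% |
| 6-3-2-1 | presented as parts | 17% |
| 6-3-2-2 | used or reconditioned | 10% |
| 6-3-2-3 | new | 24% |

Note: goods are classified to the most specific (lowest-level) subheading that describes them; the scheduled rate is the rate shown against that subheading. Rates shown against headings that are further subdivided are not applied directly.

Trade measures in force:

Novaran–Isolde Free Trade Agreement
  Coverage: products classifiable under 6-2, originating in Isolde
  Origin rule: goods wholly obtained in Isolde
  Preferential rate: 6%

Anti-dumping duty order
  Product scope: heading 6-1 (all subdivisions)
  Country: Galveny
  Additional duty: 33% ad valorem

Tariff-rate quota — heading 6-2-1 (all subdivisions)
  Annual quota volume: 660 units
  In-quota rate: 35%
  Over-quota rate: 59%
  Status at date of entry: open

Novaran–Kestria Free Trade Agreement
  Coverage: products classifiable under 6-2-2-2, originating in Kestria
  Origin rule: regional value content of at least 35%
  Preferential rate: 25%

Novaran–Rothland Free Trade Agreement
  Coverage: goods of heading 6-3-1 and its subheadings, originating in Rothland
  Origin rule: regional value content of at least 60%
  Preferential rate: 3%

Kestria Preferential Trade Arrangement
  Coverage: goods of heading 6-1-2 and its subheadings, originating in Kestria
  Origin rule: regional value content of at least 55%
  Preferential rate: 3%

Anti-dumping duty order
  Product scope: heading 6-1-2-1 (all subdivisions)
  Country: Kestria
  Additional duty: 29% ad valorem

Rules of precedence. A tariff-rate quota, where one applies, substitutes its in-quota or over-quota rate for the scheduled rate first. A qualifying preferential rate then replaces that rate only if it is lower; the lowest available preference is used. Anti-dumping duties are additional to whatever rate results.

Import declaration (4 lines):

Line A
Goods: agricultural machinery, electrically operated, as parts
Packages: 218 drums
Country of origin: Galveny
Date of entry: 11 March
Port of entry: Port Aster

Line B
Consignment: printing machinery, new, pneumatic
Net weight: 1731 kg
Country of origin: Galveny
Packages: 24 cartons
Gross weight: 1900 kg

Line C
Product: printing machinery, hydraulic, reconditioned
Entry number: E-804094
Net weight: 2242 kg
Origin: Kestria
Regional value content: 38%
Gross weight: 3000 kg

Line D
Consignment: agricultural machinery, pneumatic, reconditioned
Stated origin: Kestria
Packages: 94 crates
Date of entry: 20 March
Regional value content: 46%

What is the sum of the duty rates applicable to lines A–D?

Line A: agricultural → 6-1; electrically operated → 6-1-1; as parts → 6-1-1-1. Scheduled 11%. anti-dumping (Galveny, 6-1): +33%; total 11% + 33% = 44%. → 44%.
Line B: printing → 6-3; pneumatic → 6-3-2; new → 6-3-2-3. Scheduled 24%. No special measure applies. → 24%.
Line C: printing → 6-3; hydraulic → 6-3-1; reconditioned → 6-3-1-2. Scheduled 36%. Kestria agreement on 6-2-2-2: 6-3-1-2 not covered; Kestria agreement on 6-1-2: 6-3-1-2 not covered. → 36%.
Line D: agricultural → 6-1; pneumatic → 6-1-2; reconditioned → 6-1-2-2. Scheduled 30%. Kestria agreement on 6-2-2-2: 6-1-2-2 not covered; Kestria agreement on 6-1-2: RVC < 55%. → 30%.
Sum: 44% + 24% + 36% + 30% = 134%.

134%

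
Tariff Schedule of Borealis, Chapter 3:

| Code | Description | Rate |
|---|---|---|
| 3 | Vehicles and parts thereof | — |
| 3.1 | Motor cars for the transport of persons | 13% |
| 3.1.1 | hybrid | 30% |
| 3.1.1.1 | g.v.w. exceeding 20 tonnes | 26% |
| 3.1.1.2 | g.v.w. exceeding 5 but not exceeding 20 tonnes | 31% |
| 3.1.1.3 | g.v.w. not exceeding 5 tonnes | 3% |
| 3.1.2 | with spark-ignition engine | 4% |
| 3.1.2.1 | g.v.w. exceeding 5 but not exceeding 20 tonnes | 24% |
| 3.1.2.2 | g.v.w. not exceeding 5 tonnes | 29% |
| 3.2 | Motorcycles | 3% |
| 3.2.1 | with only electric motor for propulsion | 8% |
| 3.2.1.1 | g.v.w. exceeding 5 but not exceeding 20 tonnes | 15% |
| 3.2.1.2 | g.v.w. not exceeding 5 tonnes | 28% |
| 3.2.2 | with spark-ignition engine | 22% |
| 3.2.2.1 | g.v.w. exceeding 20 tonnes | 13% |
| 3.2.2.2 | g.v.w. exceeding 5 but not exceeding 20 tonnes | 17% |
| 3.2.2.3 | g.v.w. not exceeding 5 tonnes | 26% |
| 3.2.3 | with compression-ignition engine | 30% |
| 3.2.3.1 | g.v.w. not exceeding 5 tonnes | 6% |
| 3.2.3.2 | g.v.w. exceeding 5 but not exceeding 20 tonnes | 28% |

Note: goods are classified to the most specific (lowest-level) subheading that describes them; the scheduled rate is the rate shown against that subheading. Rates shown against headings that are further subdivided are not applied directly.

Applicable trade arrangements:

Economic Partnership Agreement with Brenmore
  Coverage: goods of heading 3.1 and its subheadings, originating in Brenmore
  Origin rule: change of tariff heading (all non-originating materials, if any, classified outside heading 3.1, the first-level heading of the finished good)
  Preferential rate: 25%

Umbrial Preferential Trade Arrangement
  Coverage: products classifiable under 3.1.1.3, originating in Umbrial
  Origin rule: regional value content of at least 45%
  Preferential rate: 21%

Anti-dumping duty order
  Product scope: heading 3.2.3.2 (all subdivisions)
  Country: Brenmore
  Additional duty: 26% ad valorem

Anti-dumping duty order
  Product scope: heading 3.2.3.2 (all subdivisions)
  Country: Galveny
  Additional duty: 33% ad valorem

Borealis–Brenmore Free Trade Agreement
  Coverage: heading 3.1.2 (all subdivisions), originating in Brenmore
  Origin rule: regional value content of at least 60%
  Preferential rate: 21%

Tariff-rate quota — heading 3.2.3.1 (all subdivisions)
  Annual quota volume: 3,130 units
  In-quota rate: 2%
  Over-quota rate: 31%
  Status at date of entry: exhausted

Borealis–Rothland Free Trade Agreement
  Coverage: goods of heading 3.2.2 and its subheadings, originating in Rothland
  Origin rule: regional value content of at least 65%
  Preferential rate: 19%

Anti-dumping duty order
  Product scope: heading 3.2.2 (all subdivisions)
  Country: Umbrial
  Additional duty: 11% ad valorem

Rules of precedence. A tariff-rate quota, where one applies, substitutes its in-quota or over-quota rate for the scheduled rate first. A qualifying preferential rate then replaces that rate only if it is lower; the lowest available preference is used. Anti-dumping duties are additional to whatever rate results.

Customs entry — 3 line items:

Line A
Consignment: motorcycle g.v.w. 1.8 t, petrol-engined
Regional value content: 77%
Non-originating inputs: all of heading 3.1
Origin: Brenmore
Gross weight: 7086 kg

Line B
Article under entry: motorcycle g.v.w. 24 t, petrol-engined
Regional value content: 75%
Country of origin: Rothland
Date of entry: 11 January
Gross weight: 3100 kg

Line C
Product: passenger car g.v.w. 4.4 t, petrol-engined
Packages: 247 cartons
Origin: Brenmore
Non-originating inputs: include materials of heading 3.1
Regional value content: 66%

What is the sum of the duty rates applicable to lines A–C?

60%

Line A: motorcycle → 3.2; petrol-engined → 3.2.2; g.v.w. 1.8 t → 3.2.2.3. Scheduled 26%. Brenmore agreement on 3.1: 3.2.2.3 not covered; Brenmore agreement on 3.1.2: 3.2.2.3 not covered. → 26%.
Line B: motorcycle → 3.2; petrol-engined → 3.2.2; g.v.w. 24 t → 3.2.2.1. Scheduled 13%. Rothland agreement on 3.2.2: RVC ≥ 65% → 19% available; preference 19% not lower than 13% → no reduction. → 13%.
Line C: passenger car → 3.1; petrol-engined → 3.1.2; g.v.w. 4.4 t → 3.1.2.2. Scheduled 29%. Brenmore agreement on 3.1: CTH not met; Brenmore agreement on 3.1.2: RVC ≥ 60% → 21% available; preferential 21%. → 21%.
Sum: 26% + 13% + 21% = 60%.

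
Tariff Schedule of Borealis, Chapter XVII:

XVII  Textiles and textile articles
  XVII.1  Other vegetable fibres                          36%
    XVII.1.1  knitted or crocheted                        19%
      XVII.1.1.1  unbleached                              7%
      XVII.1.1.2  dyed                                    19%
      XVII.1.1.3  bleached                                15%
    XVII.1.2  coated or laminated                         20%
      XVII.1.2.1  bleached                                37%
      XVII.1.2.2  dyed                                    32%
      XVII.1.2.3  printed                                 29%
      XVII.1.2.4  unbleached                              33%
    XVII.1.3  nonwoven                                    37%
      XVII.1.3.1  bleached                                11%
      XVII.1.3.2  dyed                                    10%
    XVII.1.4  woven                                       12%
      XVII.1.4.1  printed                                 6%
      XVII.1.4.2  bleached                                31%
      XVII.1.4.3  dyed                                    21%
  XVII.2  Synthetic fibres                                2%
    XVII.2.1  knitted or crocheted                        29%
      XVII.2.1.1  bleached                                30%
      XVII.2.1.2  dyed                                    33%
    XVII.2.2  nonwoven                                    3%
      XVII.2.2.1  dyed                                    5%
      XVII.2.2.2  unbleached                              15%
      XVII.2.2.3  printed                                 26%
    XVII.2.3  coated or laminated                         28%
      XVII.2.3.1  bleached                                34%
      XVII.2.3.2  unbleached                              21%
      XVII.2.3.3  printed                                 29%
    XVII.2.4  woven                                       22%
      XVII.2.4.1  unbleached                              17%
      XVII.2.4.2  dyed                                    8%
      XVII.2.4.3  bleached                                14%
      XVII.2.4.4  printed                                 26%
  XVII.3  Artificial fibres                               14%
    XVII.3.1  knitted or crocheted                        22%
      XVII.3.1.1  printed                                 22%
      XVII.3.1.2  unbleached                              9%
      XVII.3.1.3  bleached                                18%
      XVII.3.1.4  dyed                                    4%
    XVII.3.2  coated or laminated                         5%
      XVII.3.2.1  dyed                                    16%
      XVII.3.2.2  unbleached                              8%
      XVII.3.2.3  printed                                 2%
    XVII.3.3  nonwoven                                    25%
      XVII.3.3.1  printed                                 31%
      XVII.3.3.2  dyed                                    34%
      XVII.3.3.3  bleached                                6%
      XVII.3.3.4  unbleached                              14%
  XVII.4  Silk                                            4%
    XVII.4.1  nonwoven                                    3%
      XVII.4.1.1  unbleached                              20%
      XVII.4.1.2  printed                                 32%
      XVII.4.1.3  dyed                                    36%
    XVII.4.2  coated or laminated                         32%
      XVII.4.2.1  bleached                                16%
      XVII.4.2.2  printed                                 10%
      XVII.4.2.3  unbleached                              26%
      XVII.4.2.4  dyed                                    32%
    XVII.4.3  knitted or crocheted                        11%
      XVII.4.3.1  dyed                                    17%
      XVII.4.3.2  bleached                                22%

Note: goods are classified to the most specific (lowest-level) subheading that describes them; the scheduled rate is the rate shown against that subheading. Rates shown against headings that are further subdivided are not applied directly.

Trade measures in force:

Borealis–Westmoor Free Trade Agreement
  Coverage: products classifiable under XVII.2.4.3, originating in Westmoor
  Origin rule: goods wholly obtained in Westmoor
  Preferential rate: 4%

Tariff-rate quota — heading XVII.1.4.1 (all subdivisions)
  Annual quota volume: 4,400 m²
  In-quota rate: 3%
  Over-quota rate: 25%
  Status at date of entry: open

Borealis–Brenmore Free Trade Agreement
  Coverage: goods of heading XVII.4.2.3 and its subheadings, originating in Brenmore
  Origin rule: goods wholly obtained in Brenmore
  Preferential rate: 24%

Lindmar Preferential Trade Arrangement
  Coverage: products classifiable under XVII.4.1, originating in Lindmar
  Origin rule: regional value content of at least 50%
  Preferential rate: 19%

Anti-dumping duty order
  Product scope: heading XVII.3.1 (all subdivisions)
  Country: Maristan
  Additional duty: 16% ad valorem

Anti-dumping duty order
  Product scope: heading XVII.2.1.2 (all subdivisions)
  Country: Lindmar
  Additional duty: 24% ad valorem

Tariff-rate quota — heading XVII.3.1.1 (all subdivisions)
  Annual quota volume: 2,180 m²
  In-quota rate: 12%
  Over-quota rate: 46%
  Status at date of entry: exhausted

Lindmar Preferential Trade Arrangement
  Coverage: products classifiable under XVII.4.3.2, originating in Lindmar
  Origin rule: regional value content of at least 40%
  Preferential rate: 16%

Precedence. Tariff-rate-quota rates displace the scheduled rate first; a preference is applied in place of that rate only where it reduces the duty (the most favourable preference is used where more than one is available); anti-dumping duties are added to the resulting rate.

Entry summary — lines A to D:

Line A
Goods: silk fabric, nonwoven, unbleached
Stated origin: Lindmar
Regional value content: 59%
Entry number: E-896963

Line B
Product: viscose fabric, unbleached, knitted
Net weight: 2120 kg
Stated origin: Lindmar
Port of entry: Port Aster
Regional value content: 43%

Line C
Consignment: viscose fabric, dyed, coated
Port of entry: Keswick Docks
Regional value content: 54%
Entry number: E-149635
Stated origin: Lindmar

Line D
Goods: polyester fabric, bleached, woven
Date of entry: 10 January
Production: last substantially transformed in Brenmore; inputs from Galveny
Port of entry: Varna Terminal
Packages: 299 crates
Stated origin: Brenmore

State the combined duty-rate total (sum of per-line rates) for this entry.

Line A: silk → XVII.4; nonwoven → XVII.4.1; unbleached → XVII.4.1.1. Scheduled 20%. Lindmar agreement on XVII.4.1: RVC ≥ 50% → 19% available; Lindmar agreement on XVII.4.3.2: XVII.4.1.1 not covered; preferential 19%. → 19%.
Line B: viscose → XVII.3; knitted → XVII.3.1; unbleached → XVII.3.1.2. Scheduled 9%. Lindmar agreement on XVII.4.1: XVII.3.1.2 not covered; Lindmar agreement on XVII.4.3.2: XVII.3.1.2 not covered. → 9%.
Line C: viscose → XVII.3; coated → XVII.3.2; dyed → XVII.3.2.1. Scheduled 16%. Lindmar agreement on XVII.4.1: XVII.3.2.1 not covered; Lindmar agreement on XVII.4.3.2: XVII.3.2.1 not covered. → 16%.
Line D: polyester → XVII.2; woven → XVII.2.4; bleached → XVII.2.4.3. Scheduled 14%. Brenmore agreement on XVII.4.2.3: XVII.2.4.3 not covered. → 14%.
Sum: 19% + 9% + 16% + 14% = 58%.

58%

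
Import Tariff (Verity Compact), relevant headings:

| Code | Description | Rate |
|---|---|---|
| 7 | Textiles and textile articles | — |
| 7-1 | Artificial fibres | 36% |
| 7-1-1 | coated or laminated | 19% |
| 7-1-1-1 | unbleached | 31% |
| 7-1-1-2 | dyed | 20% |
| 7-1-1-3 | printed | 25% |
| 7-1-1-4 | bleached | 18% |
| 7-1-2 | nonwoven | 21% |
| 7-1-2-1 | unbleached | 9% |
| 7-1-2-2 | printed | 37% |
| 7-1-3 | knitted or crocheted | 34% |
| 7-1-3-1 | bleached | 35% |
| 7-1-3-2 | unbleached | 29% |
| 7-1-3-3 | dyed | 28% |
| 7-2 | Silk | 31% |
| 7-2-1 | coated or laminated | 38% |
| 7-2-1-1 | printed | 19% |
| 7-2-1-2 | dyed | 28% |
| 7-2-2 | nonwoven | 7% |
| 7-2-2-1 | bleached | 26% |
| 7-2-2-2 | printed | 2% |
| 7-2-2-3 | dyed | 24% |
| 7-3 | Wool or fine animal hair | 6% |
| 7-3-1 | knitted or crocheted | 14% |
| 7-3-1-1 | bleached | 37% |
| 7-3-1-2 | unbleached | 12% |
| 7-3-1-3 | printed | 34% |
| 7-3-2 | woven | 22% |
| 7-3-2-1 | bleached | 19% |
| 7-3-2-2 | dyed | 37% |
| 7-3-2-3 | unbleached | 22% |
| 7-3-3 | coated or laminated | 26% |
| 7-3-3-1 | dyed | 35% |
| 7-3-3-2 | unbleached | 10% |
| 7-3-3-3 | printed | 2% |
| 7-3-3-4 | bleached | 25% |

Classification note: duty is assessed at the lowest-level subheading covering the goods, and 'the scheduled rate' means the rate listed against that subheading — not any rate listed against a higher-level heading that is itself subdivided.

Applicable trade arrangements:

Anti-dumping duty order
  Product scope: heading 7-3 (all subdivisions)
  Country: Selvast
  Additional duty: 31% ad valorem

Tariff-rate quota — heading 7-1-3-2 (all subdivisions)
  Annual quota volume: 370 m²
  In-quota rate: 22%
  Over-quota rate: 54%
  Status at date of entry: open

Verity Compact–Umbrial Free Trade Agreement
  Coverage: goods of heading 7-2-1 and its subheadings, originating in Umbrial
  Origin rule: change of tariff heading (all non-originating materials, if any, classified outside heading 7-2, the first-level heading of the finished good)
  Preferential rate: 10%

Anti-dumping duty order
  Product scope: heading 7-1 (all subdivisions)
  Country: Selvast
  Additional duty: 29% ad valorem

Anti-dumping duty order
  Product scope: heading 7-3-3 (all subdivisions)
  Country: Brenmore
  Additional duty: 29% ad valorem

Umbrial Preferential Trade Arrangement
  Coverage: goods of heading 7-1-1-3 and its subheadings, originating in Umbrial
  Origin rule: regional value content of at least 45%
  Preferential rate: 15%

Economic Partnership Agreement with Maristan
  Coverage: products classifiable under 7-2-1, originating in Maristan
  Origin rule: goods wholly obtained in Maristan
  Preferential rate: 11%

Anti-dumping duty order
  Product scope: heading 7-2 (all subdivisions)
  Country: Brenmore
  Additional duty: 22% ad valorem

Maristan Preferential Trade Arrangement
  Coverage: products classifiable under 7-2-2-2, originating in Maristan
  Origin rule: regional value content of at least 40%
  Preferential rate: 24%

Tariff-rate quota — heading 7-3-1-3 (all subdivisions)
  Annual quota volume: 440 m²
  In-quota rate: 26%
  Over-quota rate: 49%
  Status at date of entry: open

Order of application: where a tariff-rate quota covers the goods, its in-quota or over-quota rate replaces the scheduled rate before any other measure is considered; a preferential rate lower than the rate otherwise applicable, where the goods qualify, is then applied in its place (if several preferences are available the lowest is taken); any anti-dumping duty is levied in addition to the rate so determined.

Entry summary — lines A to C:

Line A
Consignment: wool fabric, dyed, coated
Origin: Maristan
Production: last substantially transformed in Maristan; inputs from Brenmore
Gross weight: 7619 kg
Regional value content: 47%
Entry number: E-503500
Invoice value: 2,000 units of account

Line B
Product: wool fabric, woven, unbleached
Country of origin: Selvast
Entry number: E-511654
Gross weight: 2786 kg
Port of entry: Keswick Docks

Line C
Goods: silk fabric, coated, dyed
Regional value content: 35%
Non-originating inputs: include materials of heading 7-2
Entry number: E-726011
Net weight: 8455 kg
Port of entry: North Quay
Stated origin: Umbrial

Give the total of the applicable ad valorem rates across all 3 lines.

116%

Line A: wool → 7-3; coated → 7-3-3; dyed → 7-3-3-1. Scheduled 35%. Maristan agreement on 7-2-1: 7-3-3-1 not covered; Maristan agreement on 7-2-2-2: 7-3-3-1 not covered. → 35%.
Line B: wool → 7-3; woven → 7-3-2; unbleached → 7-3-2-3. Scheduled 22%. anti-dumping (Selvast, 7-3): +31%; total 22% + 31% = 53%. → 53%.
Line C: silk → 7-2; coated → 7-2-1; dyed → 7-2-1-2. Scheduled 28%. Umbrial agreement on 7-2-1: CTH not met; Umbrial agreement on 7-1-1-3: 7-2-1-2 not covered. → 28%.
Sum: 35% + 53% + 28% = 116%.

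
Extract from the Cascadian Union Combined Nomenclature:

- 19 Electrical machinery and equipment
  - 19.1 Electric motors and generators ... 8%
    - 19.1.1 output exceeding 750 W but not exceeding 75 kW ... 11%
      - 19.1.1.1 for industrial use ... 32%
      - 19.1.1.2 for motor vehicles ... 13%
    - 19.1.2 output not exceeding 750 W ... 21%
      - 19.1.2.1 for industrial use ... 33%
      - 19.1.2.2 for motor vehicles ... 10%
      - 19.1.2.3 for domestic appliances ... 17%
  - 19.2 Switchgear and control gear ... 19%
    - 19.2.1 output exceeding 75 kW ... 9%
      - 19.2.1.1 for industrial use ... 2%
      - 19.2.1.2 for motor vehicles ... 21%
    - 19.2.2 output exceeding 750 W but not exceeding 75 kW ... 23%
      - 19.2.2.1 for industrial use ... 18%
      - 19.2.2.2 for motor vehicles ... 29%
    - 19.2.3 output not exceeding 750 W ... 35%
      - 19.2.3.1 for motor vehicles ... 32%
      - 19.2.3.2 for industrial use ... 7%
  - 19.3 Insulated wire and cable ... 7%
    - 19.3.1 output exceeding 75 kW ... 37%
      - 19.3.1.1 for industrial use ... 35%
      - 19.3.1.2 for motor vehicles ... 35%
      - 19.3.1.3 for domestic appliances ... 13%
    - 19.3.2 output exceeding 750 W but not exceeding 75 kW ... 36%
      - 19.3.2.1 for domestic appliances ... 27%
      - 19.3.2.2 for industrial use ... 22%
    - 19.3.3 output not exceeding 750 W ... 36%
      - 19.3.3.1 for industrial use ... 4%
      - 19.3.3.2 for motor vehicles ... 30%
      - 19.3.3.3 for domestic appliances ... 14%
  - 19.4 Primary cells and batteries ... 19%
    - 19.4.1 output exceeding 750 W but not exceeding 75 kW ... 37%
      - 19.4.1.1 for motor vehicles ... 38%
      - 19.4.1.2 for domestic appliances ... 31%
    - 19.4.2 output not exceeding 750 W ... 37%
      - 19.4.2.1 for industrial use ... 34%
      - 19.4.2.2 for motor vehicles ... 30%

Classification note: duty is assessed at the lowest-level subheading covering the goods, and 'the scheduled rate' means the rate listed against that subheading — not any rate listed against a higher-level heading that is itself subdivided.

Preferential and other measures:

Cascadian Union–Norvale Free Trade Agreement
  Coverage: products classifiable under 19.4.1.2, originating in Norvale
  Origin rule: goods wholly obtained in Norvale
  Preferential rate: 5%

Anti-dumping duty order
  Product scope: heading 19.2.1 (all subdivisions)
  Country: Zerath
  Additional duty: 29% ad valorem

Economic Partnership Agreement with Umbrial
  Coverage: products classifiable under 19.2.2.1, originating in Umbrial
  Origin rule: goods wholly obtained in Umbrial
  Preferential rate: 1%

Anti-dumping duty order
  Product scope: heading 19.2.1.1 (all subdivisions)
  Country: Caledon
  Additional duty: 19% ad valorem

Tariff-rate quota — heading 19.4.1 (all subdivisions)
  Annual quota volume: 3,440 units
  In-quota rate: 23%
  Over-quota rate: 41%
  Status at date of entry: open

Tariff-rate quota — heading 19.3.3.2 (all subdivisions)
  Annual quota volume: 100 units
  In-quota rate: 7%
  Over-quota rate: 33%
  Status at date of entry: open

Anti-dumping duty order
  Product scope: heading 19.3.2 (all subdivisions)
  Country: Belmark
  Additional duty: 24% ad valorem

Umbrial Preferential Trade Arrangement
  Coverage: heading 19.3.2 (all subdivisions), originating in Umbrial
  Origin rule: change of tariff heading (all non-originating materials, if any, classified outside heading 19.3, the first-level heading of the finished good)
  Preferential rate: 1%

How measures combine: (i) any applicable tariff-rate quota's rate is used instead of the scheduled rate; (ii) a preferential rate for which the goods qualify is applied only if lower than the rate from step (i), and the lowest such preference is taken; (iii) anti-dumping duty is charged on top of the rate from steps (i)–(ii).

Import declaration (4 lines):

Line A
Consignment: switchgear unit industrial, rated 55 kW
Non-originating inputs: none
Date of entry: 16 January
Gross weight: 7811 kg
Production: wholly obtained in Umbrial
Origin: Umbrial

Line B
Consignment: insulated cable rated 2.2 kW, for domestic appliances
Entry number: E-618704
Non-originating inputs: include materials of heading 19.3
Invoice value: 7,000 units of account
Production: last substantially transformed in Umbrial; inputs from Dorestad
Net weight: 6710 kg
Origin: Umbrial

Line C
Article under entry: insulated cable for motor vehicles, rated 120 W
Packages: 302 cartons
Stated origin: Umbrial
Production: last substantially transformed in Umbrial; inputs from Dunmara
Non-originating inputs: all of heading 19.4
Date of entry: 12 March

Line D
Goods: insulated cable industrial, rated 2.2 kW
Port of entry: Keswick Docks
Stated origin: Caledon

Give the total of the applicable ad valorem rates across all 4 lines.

Line A: switchgear unit → 19.2; rated 55 kW → 19.2.2; industrial → 19.2.2.1. Scheduled 18%. Umbrial agreement on 19.2.2.1: wholly obtained → 1% available; Umbrial agreement on 19.3.2: 19.2.2.1 not covered; preferential 1%. → 1%.
Line B: insulated cable → 19.3; rated 2.2 kW → 19.3.2; for domestic appliances → 19.3.2.1. Scheduled 27%. Umbrial agreement on 19.2.2.1: 19.3.2.1 not covered; Umbrial agreement on 19.3.2: CTH not met. → 27%.
Line C: insulated cable → 19.3; rated 120 W → 19.3.3; for motor vehicles → 19.3.3.2. Scheduled 30%. quota on 19.3.3.2 open → in-quota 7%; Umbrial agreement on 19.2.2.1: 19.3.3.2 not covered; Umbrial agreement on 19.3.2: 19.3.3.2 not covered. → 7%.
Line D: insulated cable → 19.3; rated 2.2 kW → 19.3.2; industrial → 19.3.2.2. Scheduled 22%. No special measure applies. → 22%.
Sum: 1% + 27% + 7% + 22% = 57%.

57%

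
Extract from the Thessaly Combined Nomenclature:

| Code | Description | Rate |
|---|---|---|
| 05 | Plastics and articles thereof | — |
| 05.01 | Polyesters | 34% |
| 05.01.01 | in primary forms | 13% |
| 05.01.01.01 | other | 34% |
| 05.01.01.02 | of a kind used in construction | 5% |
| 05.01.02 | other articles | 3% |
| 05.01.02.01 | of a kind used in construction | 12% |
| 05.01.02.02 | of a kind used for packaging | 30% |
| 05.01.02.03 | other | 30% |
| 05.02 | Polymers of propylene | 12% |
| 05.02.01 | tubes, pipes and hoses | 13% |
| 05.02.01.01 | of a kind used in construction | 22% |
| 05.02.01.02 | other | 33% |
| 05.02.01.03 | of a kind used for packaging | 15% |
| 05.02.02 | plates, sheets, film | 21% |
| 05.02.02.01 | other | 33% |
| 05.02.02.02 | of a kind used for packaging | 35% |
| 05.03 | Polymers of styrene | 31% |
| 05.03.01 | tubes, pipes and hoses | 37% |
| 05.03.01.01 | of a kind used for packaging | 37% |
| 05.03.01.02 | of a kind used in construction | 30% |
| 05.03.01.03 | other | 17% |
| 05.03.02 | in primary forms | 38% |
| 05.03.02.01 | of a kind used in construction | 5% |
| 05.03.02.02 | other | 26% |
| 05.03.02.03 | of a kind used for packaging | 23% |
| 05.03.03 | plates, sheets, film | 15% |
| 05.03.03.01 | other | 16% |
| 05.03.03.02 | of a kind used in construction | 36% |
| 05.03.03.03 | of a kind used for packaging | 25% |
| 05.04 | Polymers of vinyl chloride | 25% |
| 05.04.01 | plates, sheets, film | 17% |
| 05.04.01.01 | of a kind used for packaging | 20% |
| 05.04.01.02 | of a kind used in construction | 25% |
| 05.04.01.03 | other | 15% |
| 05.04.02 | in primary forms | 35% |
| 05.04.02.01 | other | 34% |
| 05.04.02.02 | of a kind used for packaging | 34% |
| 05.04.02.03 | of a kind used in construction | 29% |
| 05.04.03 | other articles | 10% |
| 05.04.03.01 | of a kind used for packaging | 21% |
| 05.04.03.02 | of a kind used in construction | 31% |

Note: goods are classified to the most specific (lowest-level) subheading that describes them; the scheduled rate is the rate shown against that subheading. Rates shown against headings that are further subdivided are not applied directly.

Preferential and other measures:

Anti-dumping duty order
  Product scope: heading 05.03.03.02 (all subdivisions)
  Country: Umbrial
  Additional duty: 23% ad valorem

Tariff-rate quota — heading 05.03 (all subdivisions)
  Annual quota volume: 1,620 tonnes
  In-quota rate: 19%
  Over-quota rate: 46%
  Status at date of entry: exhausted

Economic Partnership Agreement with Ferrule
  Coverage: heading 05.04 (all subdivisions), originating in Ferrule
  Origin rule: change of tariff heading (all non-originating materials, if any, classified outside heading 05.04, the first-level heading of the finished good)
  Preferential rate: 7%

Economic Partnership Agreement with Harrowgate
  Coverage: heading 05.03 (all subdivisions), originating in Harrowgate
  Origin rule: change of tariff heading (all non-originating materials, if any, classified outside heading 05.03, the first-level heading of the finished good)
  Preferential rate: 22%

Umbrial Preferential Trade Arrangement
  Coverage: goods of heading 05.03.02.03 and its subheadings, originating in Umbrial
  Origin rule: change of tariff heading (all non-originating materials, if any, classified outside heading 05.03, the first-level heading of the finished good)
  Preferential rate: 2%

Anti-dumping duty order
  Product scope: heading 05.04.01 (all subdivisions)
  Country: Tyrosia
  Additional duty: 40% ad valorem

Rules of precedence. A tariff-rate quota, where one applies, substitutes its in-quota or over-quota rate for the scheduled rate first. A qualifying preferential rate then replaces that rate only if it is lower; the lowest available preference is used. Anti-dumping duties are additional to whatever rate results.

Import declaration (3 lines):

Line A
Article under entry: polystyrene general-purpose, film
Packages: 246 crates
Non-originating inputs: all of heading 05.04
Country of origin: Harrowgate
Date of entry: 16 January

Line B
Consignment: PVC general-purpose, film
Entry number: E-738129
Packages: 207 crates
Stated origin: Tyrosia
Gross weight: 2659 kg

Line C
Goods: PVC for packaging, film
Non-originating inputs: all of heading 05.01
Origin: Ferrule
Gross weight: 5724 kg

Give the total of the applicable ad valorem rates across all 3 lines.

Line A: polystyrene → 05.03; film → 05.03.03; general-purpose → 05.03.03.01. Scheduled 16%. quota on 05.03 exhausted → over-quota 46%; Harrowgate agreement on 05.03: CTH met → 22% available; preferential 22%. → 22%.
Line B: PVC → 05.04; film → 05.04.01; general-purpose → 05.04.01.03. Scheduled 15%. anti-dumping (Tyrosia, 05.04.01): +40%; total 15% + 40% = 55%. → 55%.
Line C: PVC → 05.04; film → 05.04.01; for packaging → 05.04.01.01. Scheduled 20%. Ferrule agreement on 05.04: CTH met → 7% available; preferential 7%. → 7%.
Sum: 22% + 55% + 7% = 84%.

84%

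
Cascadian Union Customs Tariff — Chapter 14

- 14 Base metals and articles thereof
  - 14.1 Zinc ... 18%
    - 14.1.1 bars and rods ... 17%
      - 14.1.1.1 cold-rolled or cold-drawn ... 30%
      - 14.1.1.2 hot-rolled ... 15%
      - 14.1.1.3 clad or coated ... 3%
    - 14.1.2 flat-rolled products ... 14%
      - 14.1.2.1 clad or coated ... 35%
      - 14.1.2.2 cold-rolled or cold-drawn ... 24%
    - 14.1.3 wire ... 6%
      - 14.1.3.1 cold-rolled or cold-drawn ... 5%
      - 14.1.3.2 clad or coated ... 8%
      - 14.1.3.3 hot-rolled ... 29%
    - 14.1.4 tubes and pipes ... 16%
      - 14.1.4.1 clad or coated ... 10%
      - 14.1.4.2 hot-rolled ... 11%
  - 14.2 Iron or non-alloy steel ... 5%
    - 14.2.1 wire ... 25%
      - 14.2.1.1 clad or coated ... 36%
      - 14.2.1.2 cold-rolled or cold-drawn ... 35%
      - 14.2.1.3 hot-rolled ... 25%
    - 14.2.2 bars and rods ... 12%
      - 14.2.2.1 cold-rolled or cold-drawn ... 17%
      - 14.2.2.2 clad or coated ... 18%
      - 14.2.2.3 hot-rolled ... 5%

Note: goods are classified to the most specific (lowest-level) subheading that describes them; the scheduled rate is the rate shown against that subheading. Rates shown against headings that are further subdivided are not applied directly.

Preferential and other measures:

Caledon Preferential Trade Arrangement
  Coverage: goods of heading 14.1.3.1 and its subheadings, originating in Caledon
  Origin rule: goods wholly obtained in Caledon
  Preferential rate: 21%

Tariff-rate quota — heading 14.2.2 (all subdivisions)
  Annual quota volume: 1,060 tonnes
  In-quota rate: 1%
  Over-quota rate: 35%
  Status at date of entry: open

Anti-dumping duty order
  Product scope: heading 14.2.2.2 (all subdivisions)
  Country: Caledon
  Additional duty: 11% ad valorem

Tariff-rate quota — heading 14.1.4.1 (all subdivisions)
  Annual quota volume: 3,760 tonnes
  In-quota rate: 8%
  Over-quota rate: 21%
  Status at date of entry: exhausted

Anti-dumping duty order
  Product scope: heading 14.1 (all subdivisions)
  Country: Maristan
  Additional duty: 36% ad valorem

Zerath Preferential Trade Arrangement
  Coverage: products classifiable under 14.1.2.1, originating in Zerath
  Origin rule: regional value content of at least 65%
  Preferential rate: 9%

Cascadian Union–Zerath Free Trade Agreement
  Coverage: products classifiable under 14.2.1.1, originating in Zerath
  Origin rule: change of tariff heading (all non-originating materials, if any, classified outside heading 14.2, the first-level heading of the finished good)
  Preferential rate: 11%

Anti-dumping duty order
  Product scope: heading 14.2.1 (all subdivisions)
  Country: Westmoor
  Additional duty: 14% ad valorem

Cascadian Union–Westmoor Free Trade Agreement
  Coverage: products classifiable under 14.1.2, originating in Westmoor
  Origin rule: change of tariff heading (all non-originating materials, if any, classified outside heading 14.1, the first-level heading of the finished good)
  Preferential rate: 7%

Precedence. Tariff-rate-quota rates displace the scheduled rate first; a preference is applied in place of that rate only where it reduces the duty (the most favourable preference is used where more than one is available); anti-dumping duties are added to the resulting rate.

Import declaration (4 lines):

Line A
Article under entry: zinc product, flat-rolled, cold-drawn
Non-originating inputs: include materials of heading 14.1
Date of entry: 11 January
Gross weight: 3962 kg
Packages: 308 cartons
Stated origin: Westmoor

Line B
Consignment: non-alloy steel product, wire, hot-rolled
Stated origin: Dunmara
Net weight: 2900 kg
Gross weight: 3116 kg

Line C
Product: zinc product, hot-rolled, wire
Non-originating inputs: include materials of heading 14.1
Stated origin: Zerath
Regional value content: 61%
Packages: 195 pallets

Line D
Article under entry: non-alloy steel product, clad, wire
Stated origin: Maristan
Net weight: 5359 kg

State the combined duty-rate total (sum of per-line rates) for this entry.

Line A: zinc → 14.1; flat-rolled → 14.1.2; cold-drawn → 14.1.2.2. Scheduled 24%. Westmoor agreement on 14.1.2: CTH not met. → 24%.
Line B: non-alloy steel → 14.2; wire → 14.2.1; hot-rolled → 14.2.1.3. Scheduled 25%. No special measure applies. → 25%.
Line C: zinc → 14.1; wire → 14.1.3; hot-rolled → 14.1.3.3. Scheduled 29%. Zerath agreement on 14.1.2.1: 14.1.3.3 not covered; Zerath agreement on 14.2.1.1: 14.1.3.3 not covered. → 29%.
Line D: non-alloy steel → 14.2; wire → 14.2.1; clad → 14.2.1.1. Scheduled 36%. No special measure applies. → 36%.
Sum: 24% + 25% + 29% + 36% = 114%.

114%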